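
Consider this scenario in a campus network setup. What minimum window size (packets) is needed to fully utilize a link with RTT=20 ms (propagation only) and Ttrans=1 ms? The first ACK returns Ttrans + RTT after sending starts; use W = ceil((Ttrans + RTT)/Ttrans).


Given: Ttrans = 1 ms, RTT = 20 ms (= 2 * Tprop, Tprop = 10 ms)
Time until first ACK returns = Ttrans + RTT = 1 + 20 = 21 ms
Need W * Ttrans >= Ttrans + RTT  ->  W >= (Ttrans + RTT) / Ttrans
(Ttrans + RTT) / Ttrans = 21 / 1 = 21
W_min = ceil(21) = 21

21


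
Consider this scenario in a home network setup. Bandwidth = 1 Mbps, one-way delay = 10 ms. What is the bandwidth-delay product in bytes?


Given: bandwidth = 1 Mbps, delay = 10 ms
BDP in bits = 1 * 10^6 * 10 / 1000
BDP in bits = 10000
BDP in bytes = 10000 / 8 = 1250

1250


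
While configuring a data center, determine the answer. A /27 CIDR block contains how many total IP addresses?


Given: CIDR prefix /27
Host bits = 32 - 27 = 5
Total addresses = 2^5 = 32

32


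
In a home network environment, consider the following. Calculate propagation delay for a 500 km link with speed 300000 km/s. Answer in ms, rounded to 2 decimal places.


Given: distance = 500 km, speed = 300000 km/s
Delay = distance / speed = 500 / 300000 seconds
Delay in ms = 500 * 1000 / 300000
Delay = 1.6667 ms
Rounded to 2 dp = 1.67 ms

1.67


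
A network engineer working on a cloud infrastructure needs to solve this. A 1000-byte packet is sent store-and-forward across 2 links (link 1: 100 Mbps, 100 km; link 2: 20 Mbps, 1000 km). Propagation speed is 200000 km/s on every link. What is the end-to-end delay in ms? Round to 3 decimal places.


Packet = 1000 bytes = 8000 bits. Store-and-forward: sum (t_trans + t_prop) per link.
Link 1: t_trans = 8000/(100*10^6) s = 0.0800 ms; t_prop = 100/200000 s = 0.5000 ms; subtotal = 0.5800 ms
Link 2: t_trans = 8000/(20*10^6) s = 0.4000 ms; t_prop = 1000/200000 s = 5.0000 ms; subtotal = 5.4000 ms
End-to-end = 0.5800 + 5.4000 = 5.9800 ms -> 5.980 ms (3 dp)

5.980


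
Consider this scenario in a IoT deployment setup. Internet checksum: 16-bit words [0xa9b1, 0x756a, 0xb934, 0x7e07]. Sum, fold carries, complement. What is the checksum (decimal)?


Given words: [0xa9b1, 0x756a, 0xb934, 0x7e07]
Step 1: Sum all words
Raw sum = 43441 + 30058 + 47412 + 32263 = 153174
Step 2: Fold carry: (22102 + 2) = 22104
One's complement = ~22104 & 0xFFFF = 43431

43431


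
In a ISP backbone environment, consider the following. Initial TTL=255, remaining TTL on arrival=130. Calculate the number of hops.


Given: initial TTL = 255, received TTL = 130
Hops = initial TTL - received TTL
Hops = 255 - 130 = 125

125


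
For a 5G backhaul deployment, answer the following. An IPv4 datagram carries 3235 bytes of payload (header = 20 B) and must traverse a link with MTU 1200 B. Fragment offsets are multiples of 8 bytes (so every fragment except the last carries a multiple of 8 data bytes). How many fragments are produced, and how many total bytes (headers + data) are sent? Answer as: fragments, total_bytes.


Max data per non-final fragment = floor((MTU - header)/8)*8 = floor((1200 - 20)/8)*8 = floor(1180/8)*8 = 1176 B
Final fragment needs no 8-byte alignment: it can carry up to MTU - header = 1180 B
Non-final fragments needed = ceil((payload - 1180) / 1176) = ceil(2055/1176) = ceil(1.7474) = 2
Number of fragments = 2 + 1 = 3
Fragment sizes (data): 2 * 1176 B + 883 B (last, 883 <= 1180 OK)
Total bytes sent = payload + n_frags * header = 3235 + 3*20 = 3235 + 60 = 3295 B

3, 3295


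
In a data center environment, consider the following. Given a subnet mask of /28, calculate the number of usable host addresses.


Given: subnet mask /28
Host bits = 32 - 28 = 4
Total addresses = 2^4 = 16
Usable hosts = 16 - 2 (network + broadcast) = 14

14


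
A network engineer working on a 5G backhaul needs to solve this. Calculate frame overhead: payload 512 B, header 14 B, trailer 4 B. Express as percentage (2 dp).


Given: payload = 512 B, header = 14 B, trailer = 4 B
Overhead bytes = header + trailer = 14 + 4 = 18
Total frame = payload + overhead = 512 + 18 = 530
Overhead % = 18 / 530 * 100 = 3.3962% -> 3.40% (2 dp)

3.40


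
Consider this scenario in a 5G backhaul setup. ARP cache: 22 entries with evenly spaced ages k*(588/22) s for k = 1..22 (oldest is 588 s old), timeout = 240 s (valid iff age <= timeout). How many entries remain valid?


Ages are k * 588/22 s for k = 1..22 (spacing = 26.7273 s).
Entry k is valid iff k * 588/22 <= 240 iff k <= 22 * 240 / 588 = 8.9796
n_valid = floor(8.9796) = 8
(n_stale = 22 - 8 = 14)

8


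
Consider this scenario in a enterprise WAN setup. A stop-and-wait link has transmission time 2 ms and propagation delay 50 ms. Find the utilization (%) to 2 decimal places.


Given: Ttrans = 2 ms, Tprop = 50 ms
RTT = 2 * Tprop = 2 * 50 = 100 ms
U = Ttrans / (Ttrans + RTT)
U = 2 / (2 + 100)
U = 2 / 102 = 0.019608
U% = 1.96%

1.96


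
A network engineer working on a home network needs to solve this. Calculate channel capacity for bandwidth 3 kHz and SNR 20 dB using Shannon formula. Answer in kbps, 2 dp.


Given: B = 3 kHz, SNR = 20 dB
SNR linear = 10^(20/10) = 100
1 + SNR = 101
log2(101) = 6.6582114828
C = 3 * 1000 * 6.6582114828 = 19974.6344 bps
C = 19.974634 kbps -> 19.97 kbps (2 dp)

19.97


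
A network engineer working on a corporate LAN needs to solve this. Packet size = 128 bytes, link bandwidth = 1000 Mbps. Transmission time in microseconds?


Given: packet = 128 bytes, bandwidth = 1000 Mbps
Packet in bits = 128 * 8 = 1024 bits
Bandwidth = 1000 * 10^6 = 1000000000 bps
Time = 1024 / 1000000000 seconds
Time in us = 1024 * 10^6 / 1000000000 = 1.024

1.024


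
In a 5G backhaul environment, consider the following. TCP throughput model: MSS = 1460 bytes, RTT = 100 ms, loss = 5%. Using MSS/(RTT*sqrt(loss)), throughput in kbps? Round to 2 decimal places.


Given: MSS = 1460 bytes, RTT = 100 ms, loss = 5%
RTT in seconds = 100 / 1000 = 0.1
Loss rate = 5% = 0.05
sqrt(loss) = sqrt(0.05) = 0.223606797750
Throughput (bytes/s) = 1460 / (0.1 * 0.223606797750) = 65293.1849
Throughput (kbps) = 65293.1849 * 8 / 1000 = 522.345480 -> 522.35 kbps (2 dp)

522.35


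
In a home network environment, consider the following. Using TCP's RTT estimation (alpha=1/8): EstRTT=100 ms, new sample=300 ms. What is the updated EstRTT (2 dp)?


Given: EstRTT = 100 ms, SampleRTT = 300 ms, alpha = 1/8
New EstRTT = (1 - alpha) * EstRTT + alpha * SampleRTT
(7/8) * 100 = 87.5
(1/8) * 300 = 37.5
New EstRTT = 87.5 + 37.5 = 125 ms -> 125.00 ms (2 dp)

125.00


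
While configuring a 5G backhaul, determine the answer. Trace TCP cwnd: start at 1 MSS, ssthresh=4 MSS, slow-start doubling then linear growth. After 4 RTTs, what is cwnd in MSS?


RTT 0: cwnd = 1 MSS (initial)
RTT 1: cwnd = 2 MSS (slow start, doubled)
RTT 2: cwnd = 4 MSS (slow start, doubled)
RTT 3: cwnd = 5 MSS (congestion avoidance, +1)
RTT 4: cwnd = 6 MSS (congestion avoidance, +1)

6


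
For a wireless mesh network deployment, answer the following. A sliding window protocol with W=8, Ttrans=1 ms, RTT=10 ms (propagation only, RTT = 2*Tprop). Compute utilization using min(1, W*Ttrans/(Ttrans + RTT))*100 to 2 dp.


Given: W = 8, Ttrans = 1 ms, RTT = 10 ms (= 2 * Tprop, Tprop = 5 ms)
Cycle time = Ttrans + RTT = 1 + 10 = 11 ms (first packet sent until its ACK returns)
W * Ttrans = 8 * 1 = 8 ms of sending per cycle
W * Ttrans / (Ttrans + RTT) = 8 / 11 = 0.727273
U = min(1, 0.727273) = 0.727273
U% = 72.73%

72.73


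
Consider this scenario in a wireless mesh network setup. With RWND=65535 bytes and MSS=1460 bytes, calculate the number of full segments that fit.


Given: RWND = 65535 bytes, MSS = 1460 bytes
Full segments = floor(RWND / MSS)
Full segments = floor(65535 / 1460)
Full segments = floor(44.887) = 44

44


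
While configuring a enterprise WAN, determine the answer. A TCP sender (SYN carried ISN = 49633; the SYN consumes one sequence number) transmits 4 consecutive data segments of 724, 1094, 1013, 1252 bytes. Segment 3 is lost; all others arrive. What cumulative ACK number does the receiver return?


SYN uses sequence number 49633; first data byte = ISN + 1 = 49634.
Segment 1: SEQ = 49634, len = 724 B, covers [49634, 50357]
Segment 2: SEQ = 50358, len = 1094 B, covers [50358, 51451]
Segment 3: SEQ = 51452, len = 1013 B, covers [51452, 52464] [LOST]
Segment 4: SEQ = 52465, len = 1252 B, covers [52465, 53716]
In-order data received: bytes [49634, 51451] (segments 1..2).
Segment 3 missing -> gap begins at byte 51452; later segments buffered out of order.
Cumulative ACK = next expected in-order byte = 49634 + 724 + 1094 = 51452

51452


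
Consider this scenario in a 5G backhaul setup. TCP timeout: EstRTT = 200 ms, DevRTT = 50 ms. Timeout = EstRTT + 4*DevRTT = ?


Given: EstRTT = 200 ms, DevRTT = 50 ms
Timeout = EstRTT + 4 * DevRTT
4 * DevRTT = 4 * 50 = 200
Timeout = 200 + 200 = 400 ms

400


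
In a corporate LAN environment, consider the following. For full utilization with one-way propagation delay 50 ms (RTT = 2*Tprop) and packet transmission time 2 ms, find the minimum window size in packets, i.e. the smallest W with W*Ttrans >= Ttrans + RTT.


Given: Ttrans = 2 ms, RTT = 100 ms (= 2 * Tprop, Tprop = 50 ms)
Time until first ACK returns = Ttrans + RTT = 2 + 100 = 102 ms
Need W * Ttrans >= Ttrans + RTT  ->  W >= (Ttrans + RTT) / Ttrans
(Ttrans + RTT) / Ttrans = 102 / 2 = 51
W_min = ceil(51) = 51

51


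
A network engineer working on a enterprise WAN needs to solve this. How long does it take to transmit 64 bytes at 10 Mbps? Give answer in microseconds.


Given: packet = 64 bytes, bandwidth = 10 Mbps
Packet in bits = 64 * 8 = 512 bits
Bandwidth = 10 * 10^6 = 10000000 bps
Time = 512 / 10000000 seconds
Time in us = 512 * 10^6 / 10000000 = 51.2

51.2


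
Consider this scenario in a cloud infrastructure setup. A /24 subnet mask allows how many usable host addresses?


Given: subnet mask /24
Host bits = 32 - 24 = 8
Total addresses = 2^8 = 256
Usable hosts = 256 - 2 (network + broadcast) = 254

254


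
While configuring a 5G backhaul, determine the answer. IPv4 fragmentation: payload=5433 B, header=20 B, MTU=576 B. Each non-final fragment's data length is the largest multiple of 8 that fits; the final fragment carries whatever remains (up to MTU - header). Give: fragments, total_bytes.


Max data per non-final fragment = floor((MTU - header)/8)*8 = floor((576 - 20)/8)*8 = floor(556/8)*8 = 552 B
Final fragment needs no 8-byte alignment: it can carry up to MTU - header = 556 B
Non-final fragments needed = ceil((payload - 556) / 552) = ceil(4877/552) = ceil(8.8351) = 9
Number of fragments = 9 + 1 = 10
Fragment sizes (data): 9 * 552 B + 465 B (last, 465 <= 556 OK)
Total bytes sent = payload + n_frags * header = 5433 + 10*20 = 5433 + 200 = 5633 B

10, 5633


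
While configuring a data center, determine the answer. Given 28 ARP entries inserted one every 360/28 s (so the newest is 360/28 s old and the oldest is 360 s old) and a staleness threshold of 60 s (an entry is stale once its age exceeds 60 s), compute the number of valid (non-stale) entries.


Ages are k * 360/28 s for k = 1..28 (spacing = 12.8571 s).
Entry k is valid iff k * 360/28 <= 60 iff k <= 28 * 60 / 360 = 4.6667
n_valid = floor(4.6667) = 4
(n_stale = 28 - 4 = 24)

4


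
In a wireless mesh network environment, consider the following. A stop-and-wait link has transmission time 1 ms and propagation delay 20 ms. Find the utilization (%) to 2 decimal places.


Given: Ttrans = 1 ms, Tprop = 20 ms
RTT = 2 * Tprop = 2 * 20 = 40 ms
U = Ttrans / (Ttrans + RTT)
U = 1 / (1 + 40)
U = 1 / 41 = 0.02439
U% = 2.44%

2.44


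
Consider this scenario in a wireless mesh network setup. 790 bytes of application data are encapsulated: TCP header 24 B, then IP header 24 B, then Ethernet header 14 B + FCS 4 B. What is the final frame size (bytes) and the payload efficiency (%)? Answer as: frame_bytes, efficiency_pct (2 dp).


TCP segment = 790 + 24 = 814 B
IP packet = 814 + 24 = 838 B
Ethernet frame = 838 + 14 + 4 = 856 B
Efficiency = app / frame = 790 / 856 = 0.922897 = 92.2897% -> 92.29% (2 dp)

856, 92.29


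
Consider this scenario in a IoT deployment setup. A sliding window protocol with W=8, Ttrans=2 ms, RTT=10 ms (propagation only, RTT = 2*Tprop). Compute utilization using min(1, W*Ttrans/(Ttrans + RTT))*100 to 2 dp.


Given: W = 8, Ttrans = 2 ms, RTT = 10 ms (= 2 * Tprop, Tprop = 5 ms)
Cycle time = Ttrans + RTT = 2 + 10 = 12 ms (first packet sent until its ACK returns)
W * Ttrans = 8 * 2 = 16 ms of sending per cycle
W * Ttrans / (Ttrans + RTT) = 16 / 12 = 1.333333
U = min(1, 1.333333) = 1.000000
U% = 100.00%

100.00


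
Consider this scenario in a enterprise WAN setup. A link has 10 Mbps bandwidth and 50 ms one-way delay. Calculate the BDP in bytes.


Given: bandwidth = 10 Mbps, delay = 50 ms
BDP in bits = 10 * 10^6 * 50 / 1000
BDP in bits = 500000
BDP in bytes = 500000 / 8 = 62500

62500


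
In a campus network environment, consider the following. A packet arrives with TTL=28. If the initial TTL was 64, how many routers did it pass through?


Given: initial TTL = 64, received TTL = 28
Hops = initial TTL - received TTL
Hops = 64 - 28 = 36

36


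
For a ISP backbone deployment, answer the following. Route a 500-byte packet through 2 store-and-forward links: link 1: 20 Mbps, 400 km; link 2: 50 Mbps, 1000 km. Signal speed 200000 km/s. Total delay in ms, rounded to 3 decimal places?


Packet = 500 bytes = 4000 bits. Store-and-forward: sum (t_trans + t_prop) per link.
Link 1: t_trans = 4000/(20*10^6) s = 0.2000 ms; t_prop = 400/200000 s = 2.0000 ms; subtotal = 2.2000 ms
Link 2: t_trans = 4000/(50*10^6) s = 0.0800 ms; t_prop = 1000/200000 s = 5.0000 ms; subtotal = 5.0800 ms
End-to-end = 2.2000 + 5.0800 = 7.2800 ms -> 7.280 ms (3 dp)

7.280


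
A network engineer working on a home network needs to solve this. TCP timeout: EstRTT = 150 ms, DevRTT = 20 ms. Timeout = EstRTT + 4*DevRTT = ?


Given: EstRTT = 150 ms, DevRTT = 20 ms
Timeout = EstRTT + 4 * DevRTT
4 * DevRTT = 4 * 20 = 80
Timeout = 150 + 80 = 230 ms

230


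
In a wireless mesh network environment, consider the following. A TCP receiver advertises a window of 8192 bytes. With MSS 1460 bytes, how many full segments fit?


Given: RWND = 8192 bytes, MSS = 1460 bytes
Full segments = floor(RWND / MSS)
Full segments = floor(8192 / 1460)
Full segments = floor(5.611) = 5

5


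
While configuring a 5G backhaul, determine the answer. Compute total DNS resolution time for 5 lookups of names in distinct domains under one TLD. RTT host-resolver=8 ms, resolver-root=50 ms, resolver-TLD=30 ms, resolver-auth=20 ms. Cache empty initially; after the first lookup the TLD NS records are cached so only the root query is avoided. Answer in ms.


Lookup 1 (cold cache): local + root + TLD + auth = 8 + 50 + 30 + 20 = 108 ms
Lookups 2..5 (TLD NS cached -> skip root; new domain -> still ask TLD and auth): local + TLD + auth = 8 + 30 + 20 = 58 ms each
Remaining 4 lookups: 4 * 58 = 232 ms
Total = 108 + 232 = 340 ms

340


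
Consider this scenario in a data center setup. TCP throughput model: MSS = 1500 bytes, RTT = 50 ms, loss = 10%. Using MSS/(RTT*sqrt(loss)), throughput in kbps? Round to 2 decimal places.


Given: MSS = 1500 bytes, RTT = 50 ms, loss = 10%
RTT in seconds = 50 / 1000 = 0.05
Loss rate = 10% = 0.1
sqrt(loss) = sqrt(0.1) = 0.316227766017
Throughput (bytes/s) = 1500 / (0.05 * 0.316227766017) = 94868.3298
Throughput (kbps) = 94868.3298 * 8 / 1000 = 758.946638 -> 758.95 kbps (2 dp)

758.95


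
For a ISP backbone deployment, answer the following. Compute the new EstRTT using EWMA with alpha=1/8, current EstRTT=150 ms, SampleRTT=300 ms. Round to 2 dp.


Given: EstRTT = 150 ms, SampleRTT = 300 ms, alpha = 1/8
New EstRTT = (1 - alpha) * EstRTT + alpha * SampleRTT
(7/8) * 150 = 131.25
(1/8) * 300 = 37.5
New EstRTT = 131.25 + 37.5 = 168.75 ms -> 168.75 ms (2 dp)

168.75


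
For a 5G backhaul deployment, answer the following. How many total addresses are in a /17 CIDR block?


Given: CIDR prefix /17
Host bits = 32 - 17 = 15
Total addresses = 2^15 = 32768

32768


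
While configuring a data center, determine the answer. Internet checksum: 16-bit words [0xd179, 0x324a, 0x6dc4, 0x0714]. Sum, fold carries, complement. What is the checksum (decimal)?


Given words: [0xd179, 0x324a, 0x6dc4, 0x0714]
Step 1: Sum all words
Raw sum = 53625 + 12874 + 28100 + 1812 = 96411
Step 2: Fold carry: (30875 + 1) = 30876
One's complement = ~30876 & 0xFFFF = 34659

34659


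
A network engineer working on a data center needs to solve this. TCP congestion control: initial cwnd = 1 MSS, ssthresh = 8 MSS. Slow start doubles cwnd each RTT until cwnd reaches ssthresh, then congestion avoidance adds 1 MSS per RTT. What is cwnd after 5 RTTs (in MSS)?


RTT 0: cwnd = 1 MSS (initial)
RTT 1: cwnd = 2 MSS (slow start, doubled)
RTT 2: cwnd = 4 MSS (slow start, doubled)
RTT 3: cwnd = 8 MSS (slow start, doubled)
RTT 4: cwnd = 9 MSS (congestion avoidance, +1)
RTT 5: cwnd = 10 MSS (congestion avoidance, +1)

10


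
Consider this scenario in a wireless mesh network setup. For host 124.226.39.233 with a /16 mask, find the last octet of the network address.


Given: IP = 124.226.39.233, prefix = /16
Subnet mask = 255.255.0.0
Last octet of IP: 233
Last octet of mask: 0
Network last octet = 233 AND 0 = 0

0


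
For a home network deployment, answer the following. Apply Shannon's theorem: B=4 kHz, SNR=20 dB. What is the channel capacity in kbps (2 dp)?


Given: B = 4 kHz, SNR = 20 dB
SNR linear = 10^(20/10) = 100
1 + SNR = 101
log2(101) = 6.6582114828
C = 4 * 1000 * 6.6582114828 = 26632.8459 bps
C = 26.632846 kbps -> 26.63 kbps (2 dp)

26.63


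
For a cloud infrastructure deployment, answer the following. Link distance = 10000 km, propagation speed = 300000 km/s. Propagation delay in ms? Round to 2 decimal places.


Given: distance = 10000 km, speed = 300000 km/s
Delay = distance / speed = 10000 / 300000 seconds
Delay in ms = 10000 * 1000 / 300000
Delay = 33.3333 ms
Rounded to 2 dp = 33.33 ms

33.33


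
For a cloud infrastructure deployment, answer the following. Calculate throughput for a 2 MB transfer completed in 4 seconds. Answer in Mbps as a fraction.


Given: file = 2 MB, time = 4 s
File in Mb = 2 * 8 = 16 Mb
Throughput = 16 / 4 Mbps
Throughput = 4 Mbps

4


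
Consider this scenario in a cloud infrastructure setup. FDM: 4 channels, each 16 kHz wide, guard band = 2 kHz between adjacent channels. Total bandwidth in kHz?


Given: 4 channels, 16 kHz each, guard = 2 kHz
Channel bandwidth = 4 * 16 = 64 kHz
Guard bands = 3 gaps * 2 kHz = 6 kHz
Total = 64 + 6 = 70 kHz

70


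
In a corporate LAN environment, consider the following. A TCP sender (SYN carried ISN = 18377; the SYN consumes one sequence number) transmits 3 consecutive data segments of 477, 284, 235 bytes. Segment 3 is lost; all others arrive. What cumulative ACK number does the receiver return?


SYN uses sequence number 18377; first data byte = ISN + 1 = 18378.
Segment 1: SEQ = 18378, len = 477 B, covers [18378, 18854]
Segment 2: SEQ = 18855, len = 284 B, covers [18855, 19138]
Segment 3: SEQ = 19139, len = 235 B, covers [19139, 19373] [LOST]
In-order data received: bytes [18378, 19138] (segments 1..2).
Segment 3 missing -> gap begins at byte 19139.
Cumulative ACK = next expected in-order byte = 18378 + 477 + 284 = 19139

19139


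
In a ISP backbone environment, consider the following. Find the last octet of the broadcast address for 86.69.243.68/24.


Given: IP = 86.69.243.68, prefix = /24
Host bits = 32 - 24 = 8
Network last octet = 68 AND mask = 0
Host part size = 2^8 - 1 = 255
Broadcast last octet = 0 OR 255 = 255

255


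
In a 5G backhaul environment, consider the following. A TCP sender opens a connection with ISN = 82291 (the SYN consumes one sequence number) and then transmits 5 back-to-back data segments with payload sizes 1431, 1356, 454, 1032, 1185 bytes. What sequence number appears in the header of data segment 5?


The SYN occupies sequence number ISN = 82291, so the first data byte is ISN + 1 = 82292.
SEQ of data segment i = (ISN + 1) + sum of payload sizes of segments 1..i-1.
Segment 1: SEQ = 82292, payload = 1431 bytes
Segment 2: SEQ = 83723, payload = 1356 bytes
Segment 3: SEQ = 85079, payload = 454 bytes
Segment 4: SEQ = 85533, payload = 1032 bytes
Segment 5: SEQ = 86565, payload = 1185 bytes
SEQ of segment 5 = 82292 + 1431 + 1356 + 454 + 1032 = 86565

86565


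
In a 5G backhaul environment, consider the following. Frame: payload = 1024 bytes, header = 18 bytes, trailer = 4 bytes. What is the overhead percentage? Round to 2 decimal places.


Given: payload = 1024 B, header = 18 B, trailer = 4 B
Overhead bytes = header + trailer = 18 + 4 = 22
Total frame = payload + overhead = 1024 + 22 = 1046
Overhead % = 22 / 1046 * 100 = 2.1033% -> 2.10% (2 dp)

2.10


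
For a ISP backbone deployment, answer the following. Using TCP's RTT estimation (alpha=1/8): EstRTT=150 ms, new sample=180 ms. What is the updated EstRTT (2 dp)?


Given: EstRTT = 150 ms, SampleRTT = 180 ms, alpha = 1/8
New EstRTT = (1 - alpha) * EstRTT + alpha * SampleRTT
(7/8) * 150 = 131.25
(1/8) * 180 = 22.5
New EstRTT = 131.25 + 22.5 = 153.75 ms -> 153.75 ms (2 dp)

153.75


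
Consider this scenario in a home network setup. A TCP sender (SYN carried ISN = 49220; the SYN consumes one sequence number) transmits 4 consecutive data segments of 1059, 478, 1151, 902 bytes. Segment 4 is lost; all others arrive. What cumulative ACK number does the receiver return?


SYN uses sequence number 49220; first data byte = ISN + 1 = 49221.
Segment 1: SEQ = 49221, len = 1059 B, covers [49221, 50279]
Segment 2: SEQ = 50280, len = 478 B, covers [50280, 50757]
Segment 3: SEQ = 50758, len = 1151 B, covers [50758, 51908]
Segment 4: SEQ = 51909, len = 902 B, covers [51909, 52810] [LOST]
In-order data received: bytes [49221, 51908] (segments 1..3).
Segment 4 missing -> gap begins at byte 51909.
Cumulative ACK = next expected in-order byte = 49221 + 1059 + 478 + 1151 = 51909

51909


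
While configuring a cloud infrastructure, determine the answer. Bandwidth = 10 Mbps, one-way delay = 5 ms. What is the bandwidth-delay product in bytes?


Given: bandwidth = 10 Mbps, delay = 5 ms
BDP in bits = 10 * 10^6 * 5 / 1000
BDP in bits = 50000
BDP in bytes = 50000 / 8 = 6250

6250


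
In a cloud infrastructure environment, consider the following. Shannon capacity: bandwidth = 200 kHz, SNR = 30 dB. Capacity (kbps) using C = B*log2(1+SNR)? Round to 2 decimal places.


Given: B = 200 kHz, SNR = 30 dB
SNR linear = 10^(30/10) = 1000
1 + SNR = 1001
log2(1001) = 9.9672262588
C = 200 * 1000 * 9.9672262588 = 1993445.2518 bps
C = 1993.445252 kbps -> 1993.45 kbps (2 dp)

1993.45


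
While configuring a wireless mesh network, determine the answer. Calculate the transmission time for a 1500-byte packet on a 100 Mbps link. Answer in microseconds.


Given: packet = 1500 bytes, bandwidth = 100 Mbps
Packet in bits = 1500 * 8 = 12000 bits
Bandwidth = 100 * 10^6 = 100000000 bps
Time = 12000 / 100000000 seconds
Time in us = 12000 * 10^6 / 100000000 = 120

120


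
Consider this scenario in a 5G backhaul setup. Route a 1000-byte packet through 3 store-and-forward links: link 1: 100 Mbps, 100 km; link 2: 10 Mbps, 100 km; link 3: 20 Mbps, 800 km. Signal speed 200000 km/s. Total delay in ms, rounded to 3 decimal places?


Packet = 1000 bytes = 8000 bits. Store-and-forward: sum (t_trans + t_prop) per link.
Link 1: t_trans = 8000/(100*10^6) s = 0.0800 ms; t_prop = 100/200000 s = 0.5000 ms; subtotal = 0.5800 ms
Link 2: t_trans = 8000/(10*10^6) s = 0.8000 ms; t_prop = 100/200000 s = 0.5000 ms; subtotal = 1.3000 ms
Link 3: t_trans = 8000/(20*10^6) s = 0.4000 ms; t_prop = 800/200000 s = 4.0000 ms; subtotal = 4.4000 ms
End-to-end = 0.5800 + 1.3000 + 4.4000 = 6.2800 ms -> 6.280 ms (3 dp)

6.280


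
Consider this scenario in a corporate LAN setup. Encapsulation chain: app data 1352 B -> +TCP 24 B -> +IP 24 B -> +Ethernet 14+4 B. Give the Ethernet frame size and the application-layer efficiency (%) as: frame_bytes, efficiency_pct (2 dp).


TCP segment = 1352 + 24 = 1376 B
IP packet = 1376 + 24 = 1400 B
Ethernet frame = 1400 + 14 + 4 = 1418 B
Efficiency = app / frame = 1352 / 1418 = 0.953456 = 95.3456% -> 95.35% (2 dp)

1418, 95.35


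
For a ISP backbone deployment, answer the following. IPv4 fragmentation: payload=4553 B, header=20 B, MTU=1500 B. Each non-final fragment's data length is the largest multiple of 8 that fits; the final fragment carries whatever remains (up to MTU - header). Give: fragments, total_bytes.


Max data per non-final fragment = floor((MTU - header)/8)*8 = floor((1500 - 20)/8)*8 = floor(1480/8)*8 = 1480 B
Final fragment needs no 8-byte alignment: it can carry up to MTU - header = 1480 B
Non-final fragments needed = ceil((payload - 1480) / 1480) = ceil(3073/1480) = ceil(2.0764) = 3
Number of fragments = 3 + 1 = 4
Fragment sizes (data): 3 * 1480 B + 113 B (last, 113 <= 1480 OK)
Total bytes sent = payload + n_frags * header = 4553 + 4*20 = 4553 + 80 = 4633 B

4, 4633


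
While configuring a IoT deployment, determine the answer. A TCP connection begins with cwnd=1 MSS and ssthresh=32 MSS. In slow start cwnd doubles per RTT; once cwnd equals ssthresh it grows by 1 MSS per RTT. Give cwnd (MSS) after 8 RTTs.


RTT 0: cwnd = 1 MSS (initial)
RTT 1: cwnd = 2 MSS (slow start, doubled)
RTT 2: cwnd = 4 MSS (slow start, doubled)
RTT 3: cwnd = 8 MSS (slow start, doubled)
RTT 4: cwnd = 16 MSS (slow start, doubled)
RTT 5: cwnd = 32 MSS (slow start, doubled)
RTT 6: cwnd = 33 MSS (congestion avoidance, +1)
RTT 7: cwnd = 34 MSS (congestion avoidance, +1)
RTT 8: cwnd = 35 MSS (congestion avoidance, +1)

35


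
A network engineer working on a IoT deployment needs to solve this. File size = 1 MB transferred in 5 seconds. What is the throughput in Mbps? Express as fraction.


Given: file = 1 MB, time = 5 s
File in Mb = 1 * 8 = 8 Mb
Throughput = 8 / 5 Mbps
Throughput = 8/5 Mbps

8/5


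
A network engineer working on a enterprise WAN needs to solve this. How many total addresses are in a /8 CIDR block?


Given: CIDR prefix /8
Host bits = 32 - 8 = 24
Total addresses = 2^24 = 16777216

16777216


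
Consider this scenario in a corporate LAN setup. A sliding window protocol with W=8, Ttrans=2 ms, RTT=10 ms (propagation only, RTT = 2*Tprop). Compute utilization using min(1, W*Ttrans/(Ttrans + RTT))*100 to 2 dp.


Given: W = 8, Ttrans = 2 ms, RTT = 10 ms (= 2 * Tprop, Tprop = 5 ms)
Cycle time = Ttrans + RTT = 2 + 10 = 12 ms (first packet sent until its ACK returns)
W * Ttrans = 8 * 2 = 16 ms of sending per cycle
W * Ttrans / (Ttrans + RTT) = 16 / 12 = 1.333333
U = min(1, 1.333333) = 1.000000
U% = 100.00%

100.00


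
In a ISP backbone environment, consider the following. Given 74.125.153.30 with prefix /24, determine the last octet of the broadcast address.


Given: IP = 74.125.153.30, prefix = /24
Host bits = 32 - 24 = 8
Network last octet = 30 AND mask = 0
Host part size = 2^8 - 1 = 255
Broadcast last octet = 0 OR 255 = 255

255


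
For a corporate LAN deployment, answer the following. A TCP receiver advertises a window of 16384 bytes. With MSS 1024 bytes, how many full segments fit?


Given: RWND = 16384 bytes, MSS = 1024 bytes
Full segments = floor(RWND / MSS)
Full segments = floor(16384 / 1024)
Full segments = floor(16.0) = 16

16


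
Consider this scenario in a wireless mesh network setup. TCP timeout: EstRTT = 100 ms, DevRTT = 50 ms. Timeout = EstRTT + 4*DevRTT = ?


Given: EstRTT = 100 ms, DevRTT = 50 ms
Timeout = EstRTT + 4 * DevRTT
4 * DevRTT = 4 * 50 = 200
Timeout = 100 + 200 = 300 ms

300


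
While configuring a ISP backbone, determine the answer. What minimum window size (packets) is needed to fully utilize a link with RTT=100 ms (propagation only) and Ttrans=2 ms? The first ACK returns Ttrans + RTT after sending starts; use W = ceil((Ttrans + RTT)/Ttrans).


Given: Ttrans = 2 ms, RTT = 100 ms (= 2 * Tprop, Tprop = 50 ms)
Time until first ACK returns = Ttrans + RTT = 2 + 100 = 102 ms
Need W * Ttrans >= Ttrans + RTT  ->  W >= (Ttrans + RTT) / Ttrans
(Ttrans + RTT) / Ttrans = 102 / 2 = 51
W_min = ceil(51) = 51

51


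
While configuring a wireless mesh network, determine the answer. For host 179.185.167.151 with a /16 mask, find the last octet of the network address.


Given: IP = 179.185.167.151, prefix = /16
Subnet mask = 255.255.0.0
Last octet of IP: 151
Last octet of mask: 0
Network last octet = 151 AND 0 = 0

0


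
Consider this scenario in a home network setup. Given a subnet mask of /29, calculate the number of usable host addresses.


Given: subnet mask /29
Host bits = 32 - 29 = 3
Total addresses = 2^3 = 8
Usable hosts = 8 - 2 (network + broadcast) = 6

6


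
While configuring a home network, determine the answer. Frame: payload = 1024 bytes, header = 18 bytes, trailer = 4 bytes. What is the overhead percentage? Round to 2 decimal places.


Given: payload = 1024 B, header = 18 B, trailer = 4 B
Overhead bytes = header + trailer = 18 + 4 = 22
Total frame = payload + overhead = 1024 + 22 = 1046
Overhead % = 22 / 1046 * 100 = 2.1033% -> 2.10% (2 dp)

2.10


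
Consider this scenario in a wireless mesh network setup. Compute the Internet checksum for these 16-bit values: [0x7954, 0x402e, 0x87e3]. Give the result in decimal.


Given words: [0x7954, 0x402e, 0x87e3]
Step 1: Sum all words
Raw sum = 31060 + 16430 + 34787 = 82277
Step 2: Fold carry: (16741 + 1) = 16742
One's complement = ~16742 & 0xFFFF = 48793

48793


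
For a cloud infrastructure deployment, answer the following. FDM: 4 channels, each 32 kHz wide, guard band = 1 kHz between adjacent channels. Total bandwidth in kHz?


Given: 4 channels, 32 kHz each, guard = 1 kHz
Channel bandwidth = 4 * 32 = 128 kHz
Guard bands = 3 gaps * 1 kHz = 3 kHz
Total = 128 + 3 = 131 kHz

131


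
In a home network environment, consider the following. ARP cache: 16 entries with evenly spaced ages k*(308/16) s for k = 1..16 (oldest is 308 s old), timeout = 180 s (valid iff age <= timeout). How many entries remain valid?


Ages are k * 308/16 s for k = 1..16 (spacing = 19.2500 s).
Entry k is valid iff k * 308/16 <= 180 iff k <= 16 * 180 / 308 = 9.3506
n_valid = floor(9.3506) = 9
(n_stale = 16 - 9 = 7)

9


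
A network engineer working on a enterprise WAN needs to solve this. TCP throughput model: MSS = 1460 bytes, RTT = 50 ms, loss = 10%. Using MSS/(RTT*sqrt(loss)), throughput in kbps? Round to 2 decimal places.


Given: MSS = 1460 bytes, RTT = 50 ms, loss = 10%
RTT in seconds = 50 / 1000 = 0.05
Loss rate = 10% = 0.1
sqrt(loss) = sqrt(0.1) = 0.316227766017
Throughput (bytes/s) = 1460 / (0.05 * 0.316227766017) = 92338.5077
Throughput (kbps) = 92338.5077 * 8 / 1000 = 738.708061 -> 738.71 kbps (2 dp)

738.71


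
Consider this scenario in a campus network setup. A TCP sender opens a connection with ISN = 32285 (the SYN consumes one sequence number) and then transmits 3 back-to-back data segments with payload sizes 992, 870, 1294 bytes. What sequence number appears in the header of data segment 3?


The SYN occupies sequence number ISN = 32285, so the first data byte is ISN + 1 = 32286.
SEQ of data segment i = (ISN + 1) + sum of payload sizes of segments 1..i-1.
Segment 1: SEQ = 32286, payload = 992 bytes
Segment 2: SEQ = 33278, payload = 870 bytes
Segment 3: SEQ = 34148, payload = 1294 bytes
SEQ of segment 3 = 32286 + 992 + 870 = 34148

34148


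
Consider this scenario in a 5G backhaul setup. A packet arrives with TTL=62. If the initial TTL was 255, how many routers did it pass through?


Given: initial TTL = 255, received TTL = 62
Hops = initial TTL - received TTL
Hops = 255 - 62 = 193

193


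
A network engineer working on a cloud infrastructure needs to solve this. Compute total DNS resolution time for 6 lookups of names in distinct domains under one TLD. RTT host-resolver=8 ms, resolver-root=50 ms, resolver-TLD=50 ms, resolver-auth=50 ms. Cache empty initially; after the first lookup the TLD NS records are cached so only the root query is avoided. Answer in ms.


Lookup 1 (cold cache): local + root + TLD + auth = 8 + 50 + 50 + 50 = 158 ms
Lookups 2..6 (TLD NS cached -> skip root; new domain -> still ask TLD and auth): local + TLD + auth = 8 + 50 + 50 = 108 ms each
Remaining 5 lookups: 5 * 108 = 540 ms
Total = 158 + 540 = 698 ms

698


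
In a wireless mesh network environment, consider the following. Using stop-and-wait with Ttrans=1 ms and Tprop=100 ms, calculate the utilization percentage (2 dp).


Given: Ttrans = 1 ms, Tprop = 100 ms
RTT = 2 * Tprop = 2 * 100 = 200 ms
U = Ttrans / (Ttrans + RTT)
U = 1 / (1 + 200)
U = 1 / 201 = 0.004975
U% = 0.50%

0.50


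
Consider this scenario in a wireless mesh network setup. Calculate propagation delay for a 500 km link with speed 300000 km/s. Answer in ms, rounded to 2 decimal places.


Given: distance = 500 km, speed = 300000 km/s
Delay = distance / speed = 500 / 300000 seconds
Delay in ms = 500 * 1000 / 300000
Delay = 1.6667 ms
Rounded to 2 dp = 1.67 ms

1.67


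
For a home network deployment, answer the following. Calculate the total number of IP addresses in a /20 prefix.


Given: CIDR prefix /20
Host bits = 32 - 20 = 12
Total addresses = 2^12 = 4096

4096


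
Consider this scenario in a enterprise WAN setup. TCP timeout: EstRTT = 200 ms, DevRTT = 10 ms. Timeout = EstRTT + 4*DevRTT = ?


Given: EstRTT = 200 ms, DevRTT = 10 ms
Timeout = EstRTT + 4 * DevRTT
4 * DevRTT = 4 * 10 = 40
Timeout = 200 + 40 = 240 ms

240


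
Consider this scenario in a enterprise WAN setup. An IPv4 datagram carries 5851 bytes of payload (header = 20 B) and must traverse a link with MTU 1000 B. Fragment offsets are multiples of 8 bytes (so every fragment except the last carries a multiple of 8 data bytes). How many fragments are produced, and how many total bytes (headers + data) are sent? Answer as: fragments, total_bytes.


Max data per non-final fragment = floor((MTU - header)/8)*8 = floor((1000 - 20)/8)*8 = floor(980/8)*8 = 976 B
Final fragment needs no 8-byte alignment: it can carry up to MTU - header = 980 B
Non-final fragments needed = ceil((payload - 980) / 976) = ceil(4871/976) = ceil(4.9908) = 5
Number of fragments = 5 + 1 = 6
Fragment sizes (data): 5 * 976 B + 971 B (last, 971 <= 980 OK)
Total bytes sent = payload + n_frags * header = 5851 + 6*20 = 5851 + 120 = 5971 B

6, 5971


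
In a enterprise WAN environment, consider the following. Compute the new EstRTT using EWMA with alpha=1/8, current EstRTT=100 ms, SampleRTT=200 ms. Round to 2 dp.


Given: EstRTT = 100 ms, SampleRTT = 200 ms, alpha = 1/8
New EstRTT = (1 - alpha) * EstRTT + alpha * SampleRTT
(7/8) * 100 = 87.5
(1/8) * 200 = 25
New EstRTT = 87.5 + 25 = 112.5 ms -> 112.50 ms (2 dp)

112.50


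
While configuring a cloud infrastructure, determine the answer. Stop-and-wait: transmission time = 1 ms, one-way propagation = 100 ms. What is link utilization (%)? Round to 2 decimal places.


Given: Ttrans = 1 ms, Tprop = 100 ms
RTT = 2 * Tprop = 2 * 100 = 200 ms
U = Ttrans / (Ttrans + RTT)
U = 1 / (1 + 200)
U = 1 / 201 = 0.004975
U% = 0.50%

0.50


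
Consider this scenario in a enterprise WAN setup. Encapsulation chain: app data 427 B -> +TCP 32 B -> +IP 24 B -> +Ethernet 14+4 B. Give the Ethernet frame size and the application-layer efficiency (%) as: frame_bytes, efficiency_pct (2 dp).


TCP segment = 427 + 32 = 459 B
IP packet = 459 + 24 = 483 B
Ethernet frame = 483 + 14 + 4 = 501 B
Efficiency = app / frame = 427 / 501 = 0.852295 = 85.2295% -> 85.23% (2 dp)

501, 85.23


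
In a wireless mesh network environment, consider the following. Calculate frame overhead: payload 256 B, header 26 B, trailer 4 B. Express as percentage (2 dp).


Given: payload = 256 B, header = 26 B, trailer = 4 B
Overhead bytes = header + trailer = 26 + 4 = 30
Total frame = payload + overhead = 256 + 30 = 286
Overhead % = 30 / 286 * 100 = 10.4895% -> 10.49% (2 dp)

10.49


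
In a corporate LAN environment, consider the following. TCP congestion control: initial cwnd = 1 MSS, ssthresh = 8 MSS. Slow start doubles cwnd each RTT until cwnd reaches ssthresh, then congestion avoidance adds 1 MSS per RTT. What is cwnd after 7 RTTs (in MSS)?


RTT 0: cwnd = 1 MSS (initial)
RTT 1: cwnd = 2 MSS (slow start, doubled)
RTT 2: cwnd = 4 MSS (slow start, doubled)
RTT 3: cwnd = 8 MSS (slow start, doubled)
RTT 4: cwnd = 9 MSS (congestion avoidance, +1)
RTT 5: cwnd = 10 MSS (congestion avoidance, +1)
RTT 6: cwnd = 11 MSS (congestion avoidance, +1)
RTT 7: cwnd = 12 MSS (congestion avoidance, +1)

12


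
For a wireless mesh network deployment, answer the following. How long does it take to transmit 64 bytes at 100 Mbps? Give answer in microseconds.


Given: packet = 64 bytes, bandwidth = 100 Mbps
Packet in bits = 64 * 8 = 512 bits
Bandwidth = 100 * 10^6 = 100000000 bps
Time = 512 / 100000000 seconds
Time in us = 512 * 10^6 / 100000000 = 5.12

5.12


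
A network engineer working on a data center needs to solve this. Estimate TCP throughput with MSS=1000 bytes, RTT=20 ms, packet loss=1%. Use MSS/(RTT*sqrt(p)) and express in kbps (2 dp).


Given: MSS = 1000 bytes, RTT = 20 ms, loss = 1%
RTT in seconds = 20 / 1000 = 0.02
Loss rate = 1% = 0.01
sqrt(loss) = sqrt(0.01) = 0.1
Throughput (bytes/s) = 1000 / (0.02 * 0.1) = 500000.0000
Throughput (kbps) = 500000.0000 * 8 / 1000 = 4000.000000 -> 4000.00 kbps (2 dp)

4000.00


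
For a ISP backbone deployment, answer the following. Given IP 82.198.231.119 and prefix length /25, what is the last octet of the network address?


Given: IP = 82.198.231.119, prefix = /25
Subnet mask = 255.255.255.128
Last octet of IP: 119
Last octet of mask: 128
Network last octet = 119 AND 128 = 0

0


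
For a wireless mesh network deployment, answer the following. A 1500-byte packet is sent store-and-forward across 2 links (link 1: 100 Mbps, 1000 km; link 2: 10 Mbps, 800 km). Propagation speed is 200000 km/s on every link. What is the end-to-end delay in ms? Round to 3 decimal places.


Packet = 1500 bytes = 12000 bits. Store-and-forward: sum (t_trans + t_prop) per link.
Link 1: t_trans = 12000/(100*10^6) s = 0.1200 ms; t_prop = 1000/200000 s = 5.0000 ms; subtotal = 5.1200 ms
Link 2: t_trans = 12000/(10*10^6) s = 1.2000 ms; t_prop = 800/200000 s = 4.0000 ms; subtotal = 5.2000 ms
End-to-end = 5.1200 + 5.2000 = 10.3200 ms -> 10.320 ms (3 dp)

10.320


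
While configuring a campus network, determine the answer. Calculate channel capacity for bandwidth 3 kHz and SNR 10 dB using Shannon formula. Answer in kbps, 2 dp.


Given: B = 3 kHz, SNR = 10 dB
SNR linear = 10^(10/10) = 10
1 + SNR = 11
log2(11) = 3.4594316186
C = 3 * 1000 * 3.4594316186 = 10378.2949 bps
C = 10.378295 kbps -> 10.38 kbps (2 dp)

10.38


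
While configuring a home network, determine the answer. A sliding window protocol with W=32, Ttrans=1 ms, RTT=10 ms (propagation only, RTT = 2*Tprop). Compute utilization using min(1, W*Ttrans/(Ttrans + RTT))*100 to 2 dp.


Given: W = 32, Ttrans = 1 ms, RTT = 10 ms (= 2 * Tprop, Tprop = 5 ms)
Cycle time = Ttrans + RTT = 1 + 10 = 11 ms (first packet sent until its ACK returns)
W * Ttrans = 32 * 1 = 32 ms of sending per cycle
W * Ttrans / (Ttrans + RTT) = 32 / 11 = 2.909091
U = min(1, 2.909091) = 1.000000
U% = 100.00%

100.00


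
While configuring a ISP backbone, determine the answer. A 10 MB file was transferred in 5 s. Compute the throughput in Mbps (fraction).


Given: file = 10 MB, time = 5 s
File in Mb = 10 * 8 = 80 Mb
Throughput = 80 / 5 Mbps
Throughput = 16 Mbps

16


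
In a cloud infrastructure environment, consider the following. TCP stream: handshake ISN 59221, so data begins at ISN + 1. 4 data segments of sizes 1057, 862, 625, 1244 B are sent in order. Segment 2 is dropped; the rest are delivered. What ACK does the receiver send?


SYN uses sequence number 59221; first data byte = ISN + 1 = 59222.
Segment 1: SEQ = 59222, len = 1057 B, covers [59222, 60278]
Segment 2: SEQ = 60279, len = 862 B, covers [60279, 61140] [LOST]
Segment 3: SEQ = 61141, len = 625 B, covers [61141, 61765]
Segment 4: SEQ = 61766, len = 1244 B, covers [61766, 63009]
In-order data received: bytes [59222, 60278] (segments 1..1).
Segment 2 missing -> gap begins at byte 60279; later segments buffered out of order.
Cumulative ACK = next expected in-order byte = 59222 + 1057 = 60279

60279
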